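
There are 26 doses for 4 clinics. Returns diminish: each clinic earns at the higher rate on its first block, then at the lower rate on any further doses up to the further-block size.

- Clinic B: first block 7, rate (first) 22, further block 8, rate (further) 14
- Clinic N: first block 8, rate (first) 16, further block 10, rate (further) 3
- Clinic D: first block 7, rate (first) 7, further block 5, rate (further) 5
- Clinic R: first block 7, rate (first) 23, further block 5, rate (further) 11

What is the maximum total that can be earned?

499

Treat each block as its own option and order by rate: Clinic R/first 23 > Clinic B/first 22 > Clinic N/first 16 > Clinic B/second 14 > Clinic R/second 11 > Clinic D/first 7 > Clinic D/second 5 > Clinic N/second 3.
Clinic R/first (23): +7 ; 19 left.
Clinic B/first (22): +7 ; 12 left.
Clinic N/first (16): +8 ; 4 left.
Clinic B/second: +4 of 8 at 14; pool empty.
Total = 23×7 + 22×7 + 16×8 + 14×4 = 499.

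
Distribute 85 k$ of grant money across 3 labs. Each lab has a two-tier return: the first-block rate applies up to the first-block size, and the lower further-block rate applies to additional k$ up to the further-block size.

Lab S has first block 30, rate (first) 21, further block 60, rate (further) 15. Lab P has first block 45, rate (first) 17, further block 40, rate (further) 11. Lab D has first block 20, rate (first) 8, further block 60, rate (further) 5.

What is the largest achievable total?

1545

Order all 6 blocks by rate: Lab S/T1 21 > Lab P/T1 17 > Lab S/T2 15 > Lab P/T2 11 > Lab D/T1 8 > Lab D/T2 5.
Lab S T1 at 21: fill all 30 → 55 left.
Fill Lab P T1 block (45 at 17) → 10 left.
10 remain; put them into Lab S T2 at 15.
Total = 21×30 + 17×45 + 15×10 = 1545.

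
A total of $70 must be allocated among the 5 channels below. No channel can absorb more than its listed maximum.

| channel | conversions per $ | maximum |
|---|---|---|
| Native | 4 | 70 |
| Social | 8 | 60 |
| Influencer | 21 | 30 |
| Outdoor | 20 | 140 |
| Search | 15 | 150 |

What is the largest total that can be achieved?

1430

Order the channels by conversions per $: Influencer 21 > Outdoor 20 > Search 15 > Social 8 > Native 4.
Influencer: +30 to 30 (cap) → 40 left.
Outdoor has room for 140 but only 40 remain, so it gets 40.
Total = 21×30 + 20×40 = 1430.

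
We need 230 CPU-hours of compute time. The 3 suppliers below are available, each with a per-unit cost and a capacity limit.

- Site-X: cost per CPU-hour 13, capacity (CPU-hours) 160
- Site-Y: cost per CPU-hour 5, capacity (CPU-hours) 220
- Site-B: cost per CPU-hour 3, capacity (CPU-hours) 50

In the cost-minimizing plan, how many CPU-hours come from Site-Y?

Cheapest first:
Take 50 from Site-B at 3 ; need 180 more.
Site-Y at 5: take 180 of its 220 ; requirement met.
Site-X: unused.

180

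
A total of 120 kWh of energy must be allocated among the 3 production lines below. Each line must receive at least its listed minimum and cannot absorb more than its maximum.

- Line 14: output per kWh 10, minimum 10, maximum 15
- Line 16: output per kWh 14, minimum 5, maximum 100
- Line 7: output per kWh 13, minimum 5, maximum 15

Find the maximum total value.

1630

Meeting every minimum uses 10+5+5 = 20 kWh, leaving 100.
Highest output per kWh first: Line 16 14 > Line 7 13 > Line 14 10.
Line 16: +95 to 100 (cap) ; 5 left.
Only 5 left; Line 7 takes them to reach 10.
Total = 10×10 + 14×100 + 13×10 = 1630.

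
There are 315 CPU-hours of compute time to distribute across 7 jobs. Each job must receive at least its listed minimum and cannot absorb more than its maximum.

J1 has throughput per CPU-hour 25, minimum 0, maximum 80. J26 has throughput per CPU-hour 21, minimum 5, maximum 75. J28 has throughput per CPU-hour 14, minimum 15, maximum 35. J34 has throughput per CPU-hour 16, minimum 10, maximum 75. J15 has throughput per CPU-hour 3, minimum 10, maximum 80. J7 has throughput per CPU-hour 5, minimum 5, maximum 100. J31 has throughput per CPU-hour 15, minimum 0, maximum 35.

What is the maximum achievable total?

5845

Meeting every minimum uses 0+5+15+10+10+5+0 = 45 CPU-hours, leaving 270.
Highest throughput per CPU-hour first: J1 25 > J26 21 > J34 16 > J31 15 > J28 14 > J7 5 > J15 3.
J1 takes 80 more to reach its cap of 80 ; 190 left.
Give J26 70 more to hit its cap of 75 ; 120 left.
Give J34 65 more to hit its cap of 75 ; 55 left.
Give J31 35 more to hit its cap of 35 ; 20 left.
J28: +20 to 35 (cap) ; 0 left.
Total = 25×80 + 21×75 + 14×35 + 16×75 + 3×10 + 5×5 + 15×35 = 5845.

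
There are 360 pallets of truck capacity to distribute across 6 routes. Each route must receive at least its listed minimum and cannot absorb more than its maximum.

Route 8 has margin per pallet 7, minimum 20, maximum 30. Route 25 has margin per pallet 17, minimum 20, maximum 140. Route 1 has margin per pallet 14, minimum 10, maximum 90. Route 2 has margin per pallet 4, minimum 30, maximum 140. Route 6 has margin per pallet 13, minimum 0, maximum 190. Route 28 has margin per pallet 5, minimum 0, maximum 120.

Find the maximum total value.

4940

Meeting every minimum uses 20+20+10+30+0+0 = 80 pallets, leaving 280.
Highest margin per pallet first: Route 25 17 > Route 1 14 > Route 6 13 > Route 8 7 > Route 28 5 > Route 2 4.
Route 25 takes 120 more to reach its cap of 140 ; 160 left.
Give Route 1 80 more to hit its cap of 90 ; 80 left.
Only 80 left; Route 6 takes them to reach 80.
Total = 7×20 + 17×140 + 14×90 + 4×30 + 13×80 = 4940.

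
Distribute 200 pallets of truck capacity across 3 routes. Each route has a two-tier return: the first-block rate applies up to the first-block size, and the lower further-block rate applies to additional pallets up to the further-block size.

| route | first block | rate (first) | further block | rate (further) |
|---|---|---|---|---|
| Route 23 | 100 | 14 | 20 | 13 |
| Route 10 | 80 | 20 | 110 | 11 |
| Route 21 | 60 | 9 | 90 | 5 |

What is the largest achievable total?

3260

Rank every tier by rate: Route 10/T1 20 > Route 23/T1 14 > Route 23/T2 13 > Route 10/T2 11 > Route 21/T1 9 > Route 21/T2 5.
Fill Route 10 T1 block (80 at 20) → 120 left.
Route 23/T1 (14): +100 → 20 left.
Route 23 T2 at 13: fill all 20 → 0 left.
Total = 20×80 + 14×100 + 13×20 = 3260.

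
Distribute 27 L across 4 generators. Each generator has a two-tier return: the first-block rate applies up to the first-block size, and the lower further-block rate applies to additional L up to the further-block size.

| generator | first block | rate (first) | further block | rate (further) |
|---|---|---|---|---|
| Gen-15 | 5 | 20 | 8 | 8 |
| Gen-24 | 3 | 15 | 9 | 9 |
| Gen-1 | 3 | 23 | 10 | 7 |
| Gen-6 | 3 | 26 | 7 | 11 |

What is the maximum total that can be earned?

Rank every tier by rate: Gen-6/first 26 > Gen-1/first 23 > Gen-15/first 20 > Gen-24/first 15 > Gen-6/second 11 > Gen-24/second 9 > Gen-15/second 8 > Gen-1/second 7.
Gen-6 first at 26: fill all 3 → 24 left.
Fill Gen-1 first block (3 at 23) → 21 left.
Fill Gen-15 first block (5 at 20) → 16 left.
Gen-24 first at 15: fill all 3 → 13 left.
Fill Gen-6 second block (7 at 11) → 6 left.
Gen-24 second at 9: only 6 left, fill 6.
Total = 26×3 + 23×3 + 20×5 + 15×3 + 11×7 + 9×6 = 423.

423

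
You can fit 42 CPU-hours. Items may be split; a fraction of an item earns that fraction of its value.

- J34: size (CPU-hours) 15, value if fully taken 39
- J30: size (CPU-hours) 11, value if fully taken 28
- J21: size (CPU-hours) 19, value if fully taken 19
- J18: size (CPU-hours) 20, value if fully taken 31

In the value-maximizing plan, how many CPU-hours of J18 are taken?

Rank by value-to-size ratio: J34 39/15≈2.6, J30 28/11≈2.55, J18 31/20≈1.55, J21 19/19≈1.
J34: take in full, 15 CPU-hours for value 39 → 27 left.
Take all of J30 (11 CPU-hours, value 28) → 16 CPU-hours left.
16 CPU-hours left: a 16/20 share of J18 gives 31×16/20 = 24.8.

16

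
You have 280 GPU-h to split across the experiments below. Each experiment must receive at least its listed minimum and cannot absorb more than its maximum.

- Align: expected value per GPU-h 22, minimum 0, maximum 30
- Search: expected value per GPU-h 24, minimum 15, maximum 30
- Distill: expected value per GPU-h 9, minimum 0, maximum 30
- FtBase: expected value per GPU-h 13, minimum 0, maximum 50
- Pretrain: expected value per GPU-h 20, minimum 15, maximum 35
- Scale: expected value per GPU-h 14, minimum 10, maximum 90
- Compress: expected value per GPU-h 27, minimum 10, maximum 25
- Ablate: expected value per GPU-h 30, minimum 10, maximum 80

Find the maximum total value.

6275

Meeting every minimum uses 0+15+0+0+15+10+10+10 = 60 GPU-h, leaving 220.
Rank by expected value per GPU-h: Ablate 30 > Compress 27 > Search 24 > Align 22 > Pretrain 20 > Scale 14 > FtBase 13 > Distill 9.
Ablate takes 70 more to reach its cap of 80 → 150 left.
Give Compress 15 more to hit its cap of 25 → 135 left.
Search: +15 to 30 (cap) → 120 left.
Give Align 30 more to hit its cap of 30 → 90 left.
Pretrain: +20 to 35 (cap) → 70 left.
Scale has room for 80 more but only 70 remain, so it gets 80.
Total = 22×30 + 24×30 + 20×35 + 14×80 + 27×25 + 30×80 = 6275.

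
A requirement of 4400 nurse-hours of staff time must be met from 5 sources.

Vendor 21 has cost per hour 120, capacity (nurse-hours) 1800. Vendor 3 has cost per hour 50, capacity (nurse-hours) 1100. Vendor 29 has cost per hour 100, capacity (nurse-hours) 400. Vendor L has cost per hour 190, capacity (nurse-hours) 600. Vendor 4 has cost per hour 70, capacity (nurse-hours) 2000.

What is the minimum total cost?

Fill from the cheapest source first.
Vendor 3 (50): use full 1100 → 3300 nurse-hours to go.
Vendor 4 (70): use full 2000 → 1300 nurse-hours to go.
Take 400 from Vendor 29 at 100 → need 900 more.
Vendor 21 at 120: take 900 of its 1800 → requirement met.
Vendor L: unused.
Cost = 1100×50 + 2000×70 + 400×100 + 900×120 = 343000.

343000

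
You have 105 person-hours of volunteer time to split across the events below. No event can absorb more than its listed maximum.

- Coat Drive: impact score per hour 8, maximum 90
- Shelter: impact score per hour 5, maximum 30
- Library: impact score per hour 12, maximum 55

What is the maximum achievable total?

1060

Rank by impact score per hour: Library 12 > Coat Drive 8 > Shelter 5.
Library takes 55 to reach its cap of 55 — 50 left.
Coat Drive: +50 (room for 90) → 50. Pool exhausted.
Total = 8×50 + 12×55 = 1060.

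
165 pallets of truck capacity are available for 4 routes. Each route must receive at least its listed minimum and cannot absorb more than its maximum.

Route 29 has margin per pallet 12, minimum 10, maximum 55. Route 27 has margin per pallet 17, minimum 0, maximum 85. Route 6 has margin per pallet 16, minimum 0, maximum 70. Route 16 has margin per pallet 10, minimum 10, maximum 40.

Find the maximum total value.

2625

Meeting every minimum uses 10+0+0+10 = 20 pallets, leaving 145.
Rank by margin per pallet: Route 27 17 > Route 6 16 > Route 29 12 > Route 16 10.
Give Route 27 85 more to hit its cap of 85 ; 60 left.
Route 6: +60 (room for 70) → 60. Pool exhausted.
Total = 12×10 + 17×85 + 16×60 + 10×10 = 2625.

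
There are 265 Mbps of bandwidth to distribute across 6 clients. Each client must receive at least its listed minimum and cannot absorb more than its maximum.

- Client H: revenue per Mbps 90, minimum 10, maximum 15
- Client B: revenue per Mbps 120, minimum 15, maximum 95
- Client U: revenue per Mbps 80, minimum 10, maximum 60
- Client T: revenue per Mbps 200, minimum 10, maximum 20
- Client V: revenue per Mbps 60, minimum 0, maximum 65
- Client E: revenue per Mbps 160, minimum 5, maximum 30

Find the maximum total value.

Meeting every minimum uses 10+15+10+10+0+5 = 50 Mbps, leaving 215.
Order the clients by revenue per Mbps: Client T 200 > Client E 160 > Client B 120 > Client H 90 > Client U 80 > Client V 60.
Give Client T 10 more to hit its cap of 20 → 205 left.
Give Client E 25 more to hit its cap of 30 → 180 left.
Give Client B 80 more to hit its cap of 95 → 100 left.
Client H takes 5 more to reach its cap of 15 → 95 left.
Client U: +50 to 60 (cap) → 45 left.
Client V has room for 65 more but only 45 remain, so it gets 45.
Total = 90×15 + 120×95 + 80×60 + 200×20 + 60×45 + 160×30 = 29050.

29050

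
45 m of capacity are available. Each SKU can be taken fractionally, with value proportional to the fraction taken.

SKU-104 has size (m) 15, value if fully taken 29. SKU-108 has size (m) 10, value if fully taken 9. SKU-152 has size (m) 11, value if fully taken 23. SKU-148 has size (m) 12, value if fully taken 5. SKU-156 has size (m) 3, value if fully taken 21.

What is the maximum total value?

Best value per unit of size first: SKU-156 21/3≈7, SKU-152 23/11≈2.09, SKU-104 29/15≈1.93, SKU-108 9/10≈0.9, SKU-148 5/12≈0.417.
Take all of SKU-156 (3 m, value 21) → 42 m left.
SKU-152: take in full, 11 m for value 23 → 31 left.
SKU-104: take in full, 15 m for value 29 → 16 left.
SKU-108: take in full, 10 m for value 9 → 6 left.
Fill the last 6 m with part of SKU-148: 6/12 of it earns 2.5.
Total value = 84.5.

84.5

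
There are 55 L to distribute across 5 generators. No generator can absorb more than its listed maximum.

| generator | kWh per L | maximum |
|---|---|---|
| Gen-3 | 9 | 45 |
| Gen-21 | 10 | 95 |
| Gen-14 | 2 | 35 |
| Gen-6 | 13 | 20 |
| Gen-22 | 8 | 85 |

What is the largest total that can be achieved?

Rank by kWh per L: Gen-6 13 > Gen-21 10 > Gen-3 9 > Gen-22 8 > Gen-14 2.
Gen-6: +20 to 20 (cap) — 35 left.
Gen-21: +35 (room for 95) → 35. Pool exhausted.
Total = 10×35 + 13×20 = 610.

610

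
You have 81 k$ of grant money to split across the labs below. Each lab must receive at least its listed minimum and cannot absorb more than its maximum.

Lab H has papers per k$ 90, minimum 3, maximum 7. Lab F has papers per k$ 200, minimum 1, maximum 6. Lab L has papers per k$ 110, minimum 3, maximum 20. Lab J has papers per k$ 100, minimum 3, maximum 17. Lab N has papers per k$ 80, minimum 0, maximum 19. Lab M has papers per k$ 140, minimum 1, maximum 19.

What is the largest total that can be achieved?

Meeting every minimum uses 3+1+3+3+0+1 = 11 k$, leaving 70.
Highest papers per k$ first: Lab F 200 > Lab M 140 > Lab L 110 > Lab J 100 > Lab H 90 > Lab N 80.
Give Lab F 5 more to hit its cap of 6 ; 65 left.
Lab M takes 18 more to reach its cap of 19 ; 47 left.
Lab L takes 17 more to reach its cap of 20 ; 30 left.
Lab J takes 14 more to reach its cap of 17 ; 16 left.
Lab H: +4 to 7 (cap) ; 12 left.
Lab N: +12 (room for 19) → 12. Pool exhausted.
Total = 90×7 + 200×6 + 110×20 + 100×17 + 80×12 + 140×19 = 9350.

9350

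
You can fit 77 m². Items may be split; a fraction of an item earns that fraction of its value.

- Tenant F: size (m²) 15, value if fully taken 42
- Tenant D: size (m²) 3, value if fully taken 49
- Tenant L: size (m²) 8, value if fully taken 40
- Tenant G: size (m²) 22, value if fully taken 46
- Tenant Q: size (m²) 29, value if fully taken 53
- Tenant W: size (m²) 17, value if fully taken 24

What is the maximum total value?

230

Sort by value density: Tenant D 49/3≈16.3, Tenant L 40/8≈5, Tenant F 42/15≈2.8, Tenant G 46/22≈2.09, Tenant Q 53/29≈1.83, Tenant W 24/17≈1.41.
All 3 m² of Tenant D fit (value 49) ; 74 remain.
Tenant L: take in full, 8 m² for value 40 ; 66 left.
Tenant F: take in full, 15 m² for value 42 ; 51 left.
All 22 m² of Tenant G fit (value 46) ; 29 remain.
Take all of Tenant Q (29 m², value 53) ; 0 m² left.
Total value = 230.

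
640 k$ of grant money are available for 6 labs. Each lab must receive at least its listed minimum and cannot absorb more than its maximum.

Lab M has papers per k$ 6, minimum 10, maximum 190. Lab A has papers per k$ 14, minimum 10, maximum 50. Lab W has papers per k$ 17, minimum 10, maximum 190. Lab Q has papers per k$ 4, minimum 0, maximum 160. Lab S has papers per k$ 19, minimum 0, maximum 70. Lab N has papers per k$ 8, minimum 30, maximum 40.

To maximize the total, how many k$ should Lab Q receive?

100

Meeting every minimum uses 10+10+10+0+0+30 = 60 k$, leaving 580.
Highest papers per k$ first: Lab S 19 > Lab W 17 > Lab A 14 > Lab N 8 > Lab M 6 > Lab Q 4.
Lab S takes 70 more to reach its cap of 70 — 510 left.
Lab W: +180 to 190 (cap) — 330 left.
Lab A takes 40 more to reach its cap of 50 — 290 left.
Give Lab N 10 more to hit its cap of 40 — 280 left.
Lab M: +180 to 190 (cap) — 100 left.
Lab Q has room for 160 more but only 100 remain, so it gets 100.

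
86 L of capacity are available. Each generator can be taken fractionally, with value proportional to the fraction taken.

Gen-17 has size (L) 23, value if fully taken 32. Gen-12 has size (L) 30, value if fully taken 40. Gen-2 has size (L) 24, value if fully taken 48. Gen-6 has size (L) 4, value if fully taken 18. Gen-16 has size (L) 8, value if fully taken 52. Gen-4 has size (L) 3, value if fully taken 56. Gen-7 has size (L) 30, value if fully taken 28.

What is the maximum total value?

Rank by value-to-size ratio: Gen-4 56/3≈18.7, Gen-16 52/8≈6.5, Gen-6 18/4≈4.5, Gen-2 48/24≈2, Gen-17 32/23≈1.39, Gen-12 40/30≈1.33, Gen-7 28/30≈0.933.
Take all of Gen-4 (3 L, value 56) — 83 L left.
Gen-16: take in full, 8 L for value 52 — 75 left.
Gen-6: take in full, 4 L for value 18 — 71 left.
All 24 L of Gen-2 fit (value 48) — 47 remain.
Gen-17: take in full, 23 L for value 32 — 24 left.
24 L left: a 24/30 share of Gen-12 gives 40×24/30 = 32.
Total value = 238.

238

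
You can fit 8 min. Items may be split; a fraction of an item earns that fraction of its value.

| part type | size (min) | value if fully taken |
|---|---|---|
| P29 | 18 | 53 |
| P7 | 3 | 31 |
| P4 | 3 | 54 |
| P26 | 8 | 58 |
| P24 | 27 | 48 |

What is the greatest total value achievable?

99.5

Rank by value-to-size ratio: P4 54/3≈18, P7 31/3≈10.3, P26 58/8≈7.25, P29 53/18≈2.94, P24 48/27≈1.78.
Take all of P4 (3 min, value 54) — 5 min left.
Take all of P7 (3 min, value 31) — 2 min left.
2 min left: a 2/8 share of P26 gives 58×2/8 = 14.5.
Total value = 99.5.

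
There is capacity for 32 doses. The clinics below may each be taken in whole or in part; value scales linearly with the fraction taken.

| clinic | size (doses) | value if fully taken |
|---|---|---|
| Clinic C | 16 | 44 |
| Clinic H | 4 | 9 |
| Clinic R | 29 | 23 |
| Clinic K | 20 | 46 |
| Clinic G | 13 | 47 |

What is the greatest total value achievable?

97.9

Best value per unit of size first: Clinic G 47/13≈3.62, Clinic C 44/16≈2.75, Clinic K 46/20≈2.3, Clinic H 9/4≈2.25, Clinic R 23/29≈0.793.
All 13 doses of Clinic G fit (value 47) ; 19 remain.
Clinic C: take in full, 16 doses for value 44 ; 3 left.
Only 3 doses remain; take 3/20 of Clinic K for value 46×3/20 = 6.9.
Total value = 97.9.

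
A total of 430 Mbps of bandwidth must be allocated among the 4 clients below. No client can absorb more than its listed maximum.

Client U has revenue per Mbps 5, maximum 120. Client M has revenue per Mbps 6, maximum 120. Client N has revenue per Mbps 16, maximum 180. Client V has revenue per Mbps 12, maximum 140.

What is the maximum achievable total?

Order the clients by revenue per Mbps: Client N 16 > Client V 12 > Client M 6 > Client U 5.
Give Client N 180 to hit its cap of 180 ; 250 left.
Client V: +140 to 140 (cap) ; 110 left.
Only 110 left; Client M takes them to reach 110.
Total = 6×110 + 16×180 + 12×140 = 5220.

5220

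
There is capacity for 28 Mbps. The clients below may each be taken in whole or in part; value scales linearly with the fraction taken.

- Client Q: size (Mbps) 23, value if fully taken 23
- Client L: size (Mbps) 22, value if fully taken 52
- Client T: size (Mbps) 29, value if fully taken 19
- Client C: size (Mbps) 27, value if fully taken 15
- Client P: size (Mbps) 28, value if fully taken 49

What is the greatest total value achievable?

Rank by value-to-size ratio: Client L 52/22≈2.36, Client P 49/28≈1.75, Client Q 23/23≈1, Client T 19/29≈0.655, Client C 15/27≈0.556.
Client L: take in full, 22 Mbps for value 52 — 6 left.
Only 6 Mbps remain; take 6/28 of Client P for value 49×6/28 = 10.5.
Total value = 62.5.

62.5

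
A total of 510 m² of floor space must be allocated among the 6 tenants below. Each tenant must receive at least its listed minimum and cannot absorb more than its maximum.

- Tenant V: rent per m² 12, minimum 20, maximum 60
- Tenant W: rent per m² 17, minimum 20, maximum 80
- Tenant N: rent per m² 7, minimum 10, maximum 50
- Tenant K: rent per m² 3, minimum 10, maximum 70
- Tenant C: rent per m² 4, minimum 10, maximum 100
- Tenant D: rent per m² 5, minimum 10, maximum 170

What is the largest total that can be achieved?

3830

Meeting every minimum uses 20+20+10+10+10+10 = 80 m², leaving 430.
Order the tenants by rent per m²: Tenant W 17 > Tenant V 12 > Tenant N 7 > Tenant D 5 > Tenant C 4 > Tenant K 3.
Tenant W: +60 to 80 (cap) — 370 left.
Give Tenant V 40 more to hit its cap of 60 — 330 left.
Tenant N: +40 to 50 (cap) — 290 left.
Tenant D takes 160 more to reach its cap of 170 — 130 left.
Tenant C takes 90 more to reach its cap of 100 — 40 left.
Tenant K: +40 (room for 60) → 50. Pool exhausted.
Total = 12×60 + 17×80 + 7×50 + 3×50 + 4×100 + 5×170 = 3830.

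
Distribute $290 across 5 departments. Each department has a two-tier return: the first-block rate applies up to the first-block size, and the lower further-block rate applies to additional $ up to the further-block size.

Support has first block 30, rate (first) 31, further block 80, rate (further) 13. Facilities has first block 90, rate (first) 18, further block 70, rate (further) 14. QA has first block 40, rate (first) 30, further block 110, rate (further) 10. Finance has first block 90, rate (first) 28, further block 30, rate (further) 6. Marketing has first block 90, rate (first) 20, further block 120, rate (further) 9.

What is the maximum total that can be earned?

7170

Rank every tier by rate: Support/tier1 31 > QA/tier1 30 > Finance/tier1 28 > Marketing/tier1 20 > Facilities/tier1 18 > Facilities/tier2 14 > Support/tier2 13 > QA/tier2 10 > Marketing/tier2 9 > Finance/tier2 6.
Support tier1 at 31: fill all 30 → 260 left.
QA/tier1 (30): +40 → 220 left.
Finance tier1 at 28: fill all 90 → 130 left.
Fill Marketing tier1 block (90 at 20) → 40 left.
Facilities/tier1: +40 of 90 at 18; pool empty.
Total = 31×30 + 30×40 + 28×90 + 20×90 + 18×40 = 7170.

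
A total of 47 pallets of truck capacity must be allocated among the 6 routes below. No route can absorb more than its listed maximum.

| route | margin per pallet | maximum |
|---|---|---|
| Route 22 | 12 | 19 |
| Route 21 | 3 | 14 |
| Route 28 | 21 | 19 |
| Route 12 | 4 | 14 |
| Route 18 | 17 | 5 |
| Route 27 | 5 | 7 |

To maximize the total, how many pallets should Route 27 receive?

Rank by margin per pallet: Route 28 21 > Route 18 17 > Route 22 12 > Route 27 5 > Route 12 4 > Route 21 3.
Give Route 28 19 to hit its cap of 19 → 28 left.
Route 18 takes 5 to reach its cap of 5 → 23 left.
Give Route 22 19 to hit its cap of 19 → 4 left.
Route 27: +4 (room for 7) → 4. Pool exhausted.

4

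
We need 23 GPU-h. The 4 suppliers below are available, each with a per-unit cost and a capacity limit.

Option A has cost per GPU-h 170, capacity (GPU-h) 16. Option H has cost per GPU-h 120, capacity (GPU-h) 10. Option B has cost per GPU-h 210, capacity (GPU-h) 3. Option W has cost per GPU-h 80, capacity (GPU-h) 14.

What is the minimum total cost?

Cheapest first:
Option W at 80: take all 14 GPU-h → 9 still needed.
Option H (120): take the remaining 9 → done.
Option A, Option B: unused.
Cost = 14×80 + 9×120 = 2200.

2200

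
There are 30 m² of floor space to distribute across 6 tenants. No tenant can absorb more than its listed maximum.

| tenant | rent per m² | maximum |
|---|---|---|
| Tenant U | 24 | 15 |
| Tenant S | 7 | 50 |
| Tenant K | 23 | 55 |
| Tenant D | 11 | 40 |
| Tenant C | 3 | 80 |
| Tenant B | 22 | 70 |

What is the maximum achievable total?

705

Order the tenants by rent per m²: Tenant U 24 > Tenant K 23 > Tenant B 22 > Tenant D 11 > Tenant S 7 > Tenant C 3.
Tenant U takes 15 to reach its cap of 15 → 15 left.
Only 15 left; Tenant K takes them to reach 15.
Total = 24×15 + 23×15 = 705.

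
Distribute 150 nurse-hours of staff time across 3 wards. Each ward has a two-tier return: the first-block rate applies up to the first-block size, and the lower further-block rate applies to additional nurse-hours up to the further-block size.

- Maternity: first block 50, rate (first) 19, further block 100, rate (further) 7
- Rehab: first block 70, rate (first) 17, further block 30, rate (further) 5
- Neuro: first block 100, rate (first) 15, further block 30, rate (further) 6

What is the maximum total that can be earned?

Order all 6 blocks by rate: Maternity/tier1 19 > Rehab/tier1 17 > Neuro/tier1 15 > Maternity/tier2 7 > Neuro/tier2 6 > Rehab/tier2 5.
Maternity tier1 at 19: fill all 50 ; 100 left.
Rehab/tier1 (17): +70 ; 30 left.
Neuro tier1 at 15: only 30 left, fill 30.
Total = 19×50 + 17×70 + 15×30 = 2590.

2590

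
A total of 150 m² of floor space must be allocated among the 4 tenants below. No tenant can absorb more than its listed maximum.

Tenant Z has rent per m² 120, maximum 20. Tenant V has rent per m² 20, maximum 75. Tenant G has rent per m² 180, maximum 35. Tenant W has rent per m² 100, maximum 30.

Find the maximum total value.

13000

Rank by rent per m²: Tenant G 180 > Tenant Z 120 > Tenant W 100 > Tenant V 20.
Tenant G: +35 to 35 (cap) ; 115 left.
Tenant Z takes 20 to reach its cap of 20 ; 95 left.
Tenant W: +30 to 30 (cap) ; 65 left.
Tenant V: +65 (room for 75) → 65. Pool exhausted.
Total = 120×20 + 20×65 + 180×35 + 100×30 = 13000.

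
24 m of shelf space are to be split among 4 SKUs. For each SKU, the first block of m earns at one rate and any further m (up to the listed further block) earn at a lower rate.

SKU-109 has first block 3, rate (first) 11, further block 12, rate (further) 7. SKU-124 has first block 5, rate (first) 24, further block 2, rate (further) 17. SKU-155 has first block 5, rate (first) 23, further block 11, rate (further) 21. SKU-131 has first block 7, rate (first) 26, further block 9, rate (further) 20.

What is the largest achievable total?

Treat each block as its own option and order by rate: SKU-131/tier1 26 > SKU-124/tier1 24 > SKU-155/tier1 23 > SKU-155/tier2 21 > SKU-131/tier2 20 > SKU-124/tier2 17 > SKU-109/tier1 11 > SKU-109/tier2 7.
SKU-131 tier1 at 26: fill all 7 ; 17 left.
SKU-124/tier1 (24): +5 ; 12 left.
Fill SKU-155 tier1 block (5 at 23) ; 7 left.
SKU-155 tier2 at 21: only 7 left, fill 7.
Total = 26×7 + 24×5 + 23×5 + 21×7 = 564.

564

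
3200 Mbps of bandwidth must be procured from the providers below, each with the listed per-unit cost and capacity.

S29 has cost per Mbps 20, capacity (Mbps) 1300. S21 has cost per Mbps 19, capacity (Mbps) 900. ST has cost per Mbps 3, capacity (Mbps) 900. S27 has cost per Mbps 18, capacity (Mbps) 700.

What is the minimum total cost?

Cheapest first:
ST (3): use full 900 ; 2300 Mbps to go.
S27 at 18: take all 700 Mbps ; 1600 still needed.
Take 900 from S21 at 19 ; need 700 more.
Take 700 from S29 at 20 to finish.
Cost = 900×3 + 700×18 + 900×19 + 700×20 = 46400.

46400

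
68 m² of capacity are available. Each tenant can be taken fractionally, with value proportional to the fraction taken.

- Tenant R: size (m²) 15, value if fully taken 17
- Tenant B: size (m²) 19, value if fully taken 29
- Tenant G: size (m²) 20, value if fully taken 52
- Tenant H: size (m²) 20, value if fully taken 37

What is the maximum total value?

128.2

Sort by value density: Tenant G 52/20≈2.6, Tenant H 37/20≈1.85, Tenant B 29/19≈1.53, Tenant R 17/15≈1.13.
Take all of Tenant G (20 m², value 52) ; 48 m² left.
Tenant H: take in full, 20 m² for value 37 ; 28 left.
All 19 m² of Tenant B fit (value 29) ; 9 remain.
Fill the last 9 m² with part of Tenant R: 9/15 of it earns 10.2.
Total value = 128.2.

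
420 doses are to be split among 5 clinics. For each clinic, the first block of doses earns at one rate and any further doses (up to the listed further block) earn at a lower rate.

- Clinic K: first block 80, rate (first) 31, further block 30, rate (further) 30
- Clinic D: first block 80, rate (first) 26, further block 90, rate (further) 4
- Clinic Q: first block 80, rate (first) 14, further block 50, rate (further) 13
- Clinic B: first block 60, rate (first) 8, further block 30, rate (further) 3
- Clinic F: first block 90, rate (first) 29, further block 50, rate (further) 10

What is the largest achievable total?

Order all 10 blocks by rate: Clinic K/tier1 31 > Clinic K/tier2 30 > Clinic F/tier1 29 > Clinic D/tier1 26 > Clinic Q/tier1 14 > Clinic Q/tier2 13 > Clinic F/tier2 10 > Clinic B/tier1 8 > Clinic D/tier2 4 > Clinic B/tier2 3.
Clinic K/tier1 (31): +80 → 340 left.
Clinic K/tier2 (30): +30 → 310 left.
Fill Clinic F tier1 block (90 at 29) → 220 left.
Clinic D/tier1 (26): +80 → 140 left.
Clinic Q tier1 at 14: fill all 80 → 60 left.
Clinic Q tier2 at 13: fill all 50 → 10 left.
Clinic F tier2 at 10: only 10 left, fill 10.
Total = 31×80 + 30×30 + 29×90 + 26×80 + 14×80 + 13×50 + 10×10 = 9940.

9940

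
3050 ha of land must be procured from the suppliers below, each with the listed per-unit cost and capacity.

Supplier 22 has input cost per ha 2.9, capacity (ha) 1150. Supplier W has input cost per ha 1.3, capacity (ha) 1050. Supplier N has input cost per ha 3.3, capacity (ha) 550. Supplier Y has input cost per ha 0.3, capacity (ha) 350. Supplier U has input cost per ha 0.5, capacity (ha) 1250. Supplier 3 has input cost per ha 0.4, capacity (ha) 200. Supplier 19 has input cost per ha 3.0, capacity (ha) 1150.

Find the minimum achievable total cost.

Use suppliers in increasing cost order.
Supplier Y at 0.3: take all 350 ha → 2700 still needed.
Supplier 3 (0.4): use full 200 → 2500 ha to go.
Take 1250 from Supplier U at 0.5 → need 1250 more.
Supplier W at 1.3: take all 1050 ha → 200 still needed.
Supplier 22 at 2.9: take 200 of its 1150 → requirement met.
Supplier 19, Supplier N: unused.
Cost = 350×0.3 + 200×0.4 + 1250×0.5 + 1050×1.3 + 200×2.9 = 2755.

2755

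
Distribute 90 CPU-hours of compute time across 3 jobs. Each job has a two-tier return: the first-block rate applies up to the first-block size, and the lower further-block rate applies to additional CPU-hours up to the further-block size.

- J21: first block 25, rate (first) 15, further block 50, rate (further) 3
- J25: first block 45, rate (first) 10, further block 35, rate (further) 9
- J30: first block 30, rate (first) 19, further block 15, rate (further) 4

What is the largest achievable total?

1295

Treat each block as its own option and order by rate: J30/first 19 > J21/first 15 > J25/first 10 > J25/second 9 > J30/second 4 > J21/second 3.
J30 first at 19: fill all 30 ; 60 left.
J21/first (15): +25 ; 35 left.
35 remain; put them into J25 first at 10.
Total = 19×30 + 15×25 + 10×35 = 1295.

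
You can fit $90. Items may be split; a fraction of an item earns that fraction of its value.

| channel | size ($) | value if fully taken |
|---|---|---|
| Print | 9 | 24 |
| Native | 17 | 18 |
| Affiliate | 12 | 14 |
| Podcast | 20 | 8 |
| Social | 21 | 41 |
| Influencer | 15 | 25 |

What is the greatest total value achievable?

Sort by value density: Print 24/9≈2.67, Social 41/21≈1.95, Influencer 25/15≈1.67, Affiliate 14/12≈1.17, Native 18/17≈1.06, Podcast 8/20≈0.4.
Take all of Print (9 $, value 24) ; 81 $ left.
Take all of Social (21 $, value 41) ; 60 $ left.
Influencer: take in full, 15 $ for value 25 ; 45 left.
Take all of Affiliate (12 $, value 14) ; 33 $ left.
Take all of Native (17 $, value 18) ; 16 $ left.
16 $ left: a 16/20 share of Podcast gives 8×16/20 = 6.4.
Total value = 128.4.

128.4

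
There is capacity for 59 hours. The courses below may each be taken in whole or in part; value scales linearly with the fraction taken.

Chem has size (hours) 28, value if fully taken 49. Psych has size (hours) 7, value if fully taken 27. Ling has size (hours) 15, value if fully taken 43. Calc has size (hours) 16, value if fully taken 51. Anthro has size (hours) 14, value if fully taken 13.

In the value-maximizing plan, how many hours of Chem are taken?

Best value per unit of size first: Psych 27/7≈3.86, Calc 51/16≈3.19, Ling 43/15≈2.87, Chem 49/28≈1.75, Anthro 13/14≈0.929.
Psych: take in full, 7 hours for value 27 ; 52 left.
Take all of Calc (16 hours, value 51) ; 36 hours left.
All 15 hours of Ling fit (value 43) ; 21 remain.
21 hours left: a 21/28 share of Chem gives 49×21/28 = 36.75.

21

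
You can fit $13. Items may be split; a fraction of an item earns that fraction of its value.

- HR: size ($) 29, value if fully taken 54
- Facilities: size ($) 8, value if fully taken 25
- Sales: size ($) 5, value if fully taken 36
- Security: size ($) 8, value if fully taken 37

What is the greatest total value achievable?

73

Rank by value-to-size ratio: Sales 36/5≈7.2, Security 37/8≈4.62, Facilities 25/8≈3.12, HR 54/29≈1.86.
Sales: take in full, 5 $ for value 36 ; 8 left.
Take all of Security (8 $, value 37) ; 0 $ left.
Total value = 73.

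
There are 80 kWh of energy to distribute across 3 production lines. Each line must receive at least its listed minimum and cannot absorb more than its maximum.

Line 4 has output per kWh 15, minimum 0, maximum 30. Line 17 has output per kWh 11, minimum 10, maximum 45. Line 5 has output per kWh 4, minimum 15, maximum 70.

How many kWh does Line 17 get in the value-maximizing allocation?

Meeting every minimum uses 0+10+15 = 25 kWh, leaving 55.
Order the production lines by output per kWh: Line 4 15 > Line 17 11 > Line 5 4.
Line 4 takes 30 more to reach its cap of 30 → 25 left.
Only 25 left; Line 17 takes them to reach 35.

35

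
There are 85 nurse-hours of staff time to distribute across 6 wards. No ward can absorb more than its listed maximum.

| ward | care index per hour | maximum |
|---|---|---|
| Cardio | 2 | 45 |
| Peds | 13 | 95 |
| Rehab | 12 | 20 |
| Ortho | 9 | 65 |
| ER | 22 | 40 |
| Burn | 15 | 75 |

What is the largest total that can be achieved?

Rank by care index per hour: ER 22 > Burn 15 > Peds 13 > Rehab 12 > Ortho 9 > Cardio 2.
ER takes 40 to reach its cap of 40 → 45 left.
Burn has room for 75 but only 45 remain, so it gets 45.
Total = 22×40 + 15×45 = 1555.

1555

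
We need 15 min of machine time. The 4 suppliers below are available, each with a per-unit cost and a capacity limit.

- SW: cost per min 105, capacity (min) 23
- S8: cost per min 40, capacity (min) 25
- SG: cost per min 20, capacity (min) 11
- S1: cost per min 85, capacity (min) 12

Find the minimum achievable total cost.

380

Use suppliers in increasing cost order.
Take 11 from SG at 20 → need 4 more.
S8 (40): take the remaining 4 → done.
S1, SW: unused.
Cost = 11×20 + 4×40 = 380.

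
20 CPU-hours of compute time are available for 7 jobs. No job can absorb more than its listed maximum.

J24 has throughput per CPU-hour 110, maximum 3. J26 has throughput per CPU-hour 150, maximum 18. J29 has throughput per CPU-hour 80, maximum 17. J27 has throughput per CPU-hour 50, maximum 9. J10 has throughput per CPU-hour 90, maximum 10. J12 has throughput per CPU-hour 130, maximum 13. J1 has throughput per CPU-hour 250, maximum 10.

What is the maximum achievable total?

Highest throughput per CPU-hour first: J1 250 > J26 150 > J12 130 > J24 110 > J10 90 > J29 80 > J27 50.
Give J1 10 to hit its cap of 10 — 10 left.
J26: +10 (room for 18) → 10. Pool exhausted.
Total = 150×10 + 250×10 = 4000.

4000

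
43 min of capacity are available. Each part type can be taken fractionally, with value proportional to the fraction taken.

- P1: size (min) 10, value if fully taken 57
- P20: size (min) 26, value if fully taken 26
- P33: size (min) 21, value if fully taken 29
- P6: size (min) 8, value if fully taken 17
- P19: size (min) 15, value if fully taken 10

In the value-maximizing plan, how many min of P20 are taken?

Rank by value-to-size ratio: P1 57/10≈5.7, P6 17/8≈2.12, P33 29/21≈1.38, P20 26/26≈1, P19 10/15≈0.667.
Take all of P1 (10 min, value 57) ; 33 min left.
Take all of P6 (8 min, value 17) ; 25 min left.
P33: take in full, 21 min for value 29 ; 4 left.
Only 4 min remain; take 4/26 of P20 for value 26×4/26 = 4.

4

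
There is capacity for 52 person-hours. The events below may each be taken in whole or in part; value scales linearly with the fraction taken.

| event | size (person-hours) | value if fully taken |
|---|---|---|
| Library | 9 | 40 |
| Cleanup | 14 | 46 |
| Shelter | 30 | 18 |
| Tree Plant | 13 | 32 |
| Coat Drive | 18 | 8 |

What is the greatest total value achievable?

127.6

Best value per unit of size first: Library 40/9≈4.44, Cleanup 46/14≈3.29, Tree Plant 32/13≈2.46, Shelter 18/30≈0.6, Coat Drive 8/18≈0.444.
Take all of Library (9 person-hours, value 40) → 43 person-hours left.
Take all of Cleanup (14 person-hours, value 46) → 29 person-hours left.
All 13 person-hours of Tree Plant fit (value 32) → 16 remain.
16 person-hours left: a 16/30 share of Shelter gives 18×16/30 = 9.6.
Total value = 127.6.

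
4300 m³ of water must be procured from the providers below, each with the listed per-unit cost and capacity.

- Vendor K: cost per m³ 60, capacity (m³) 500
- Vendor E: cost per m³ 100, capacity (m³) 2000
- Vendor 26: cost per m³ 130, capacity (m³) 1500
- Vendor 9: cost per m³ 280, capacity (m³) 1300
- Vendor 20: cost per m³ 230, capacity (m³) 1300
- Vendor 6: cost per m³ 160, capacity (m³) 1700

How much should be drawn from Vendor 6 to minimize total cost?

300

Use providers in increasing cost order.
Vendor K at 60: take all 500 m³ ; 3800 still needed.
Vendor E (100): use full 2000 ; 1800 m³ to go.
Take 1500 from Vendor 26 at 130 ; need 300 more.
Take 300 from Vendor 6 at 160 to finish.
Vendor 20, Vendor 9: unused.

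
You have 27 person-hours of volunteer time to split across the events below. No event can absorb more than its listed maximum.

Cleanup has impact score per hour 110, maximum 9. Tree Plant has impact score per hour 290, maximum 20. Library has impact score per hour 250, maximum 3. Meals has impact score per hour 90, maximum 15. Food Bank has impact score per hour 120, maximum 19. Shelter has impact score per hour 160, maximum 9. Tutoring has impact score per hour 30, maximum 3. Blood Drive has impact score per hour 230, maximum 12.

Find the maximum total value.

Rank by impact score per hour: Tree Plant 290 > Library 250 > Blood Drive 230 > Shelter 160 > Food Bank 120 > Cleanup 110 > Meals 90 > Tutoring 30.
Tree Plant takes 20 to reach its cap of 20 → 7 left.
Give Library 3 to hit its cap of 3 → 4 left.
Blood Drive: +4 (room for 12) → 4. Pool exhausted.
Total = 290×20 + 250×3 + 230×4 = 7470.

7470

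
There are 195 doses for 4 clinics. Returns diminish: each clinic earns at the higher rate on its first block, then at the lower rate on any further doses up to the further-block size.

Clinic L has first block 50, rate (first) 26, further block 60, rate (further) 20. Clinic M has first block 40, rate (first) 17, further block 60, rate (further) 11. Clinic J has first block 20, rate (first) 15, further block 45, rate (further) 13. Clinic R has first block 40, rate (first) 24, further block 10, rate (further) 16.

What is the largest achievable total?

4220

Rank every tier by rate: Clinic L/tier1 26 > Clinic R/tier1 24 > Clinic L/tier2 20 > Clinic M/tier1 17 > Clinic R/tier2 16 > Clinic J/tier1 15 > Clinic J/tier2 13 > Clinic M/tier2 11.
Clinic L/tier1 (26): +50 ; 145 left.
Clinic R tier1 at 24: fill all 40 ; 105 left.
Fill Clinic L tier2 block (60 at 20) ; 45 left.
Clinic M tier1 at 17: fill all 40 ; 5 left.
Clinic R/tier2: +5 of 10 at 16; pool empty.
Total = 26×50 + 24×40 + 20×60 + 17×40 + 16×5 = 4220.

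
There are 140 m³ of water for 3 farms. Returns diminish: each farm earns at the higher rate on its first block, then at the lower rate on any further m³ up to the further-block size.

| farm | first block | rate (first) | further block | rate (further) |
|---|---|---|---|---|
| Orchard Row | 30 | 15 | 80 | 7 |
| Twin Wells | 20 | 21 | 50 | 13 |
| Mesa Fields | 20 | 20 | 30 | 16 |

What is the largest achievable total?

2270

Rank every tier by rate: Twin Wells/tier1 21 > Mesa Fields/tier1 20 > Mesa Fields/tier2 16 > Orchard Row/tier1 15 > Twin Wells/tier2 13 > Orchard Row/tier2 7.
Twin Wells/tier1 (21): +20 → 120 left.
Fill Mesa Fields tier1 block (20 at 20) → 100 left.
Mesa Fields/tier2 (16): +30 → 70 left.
Orchard Row/tier1 (15): +30 → 40 left.
Twin Wells/tier2: +40 of 50 at 13; pool empty.
Total = 21×20 + 20×20 + 16×30 + 15×30 + 13×40 = 2270.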